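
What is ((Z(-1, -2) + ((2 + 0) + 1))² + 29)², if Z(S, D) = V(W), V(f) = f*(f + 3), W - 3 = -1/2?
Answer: 24532209/256 ≈ 95829.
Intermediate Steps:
W = 5/2 (W = 3 - 1/2 = 3 - 1*½ = 3 - ½ = 5/2 ≈ 2.5000)
V(f) = f*(3 + f)
Z(S, D) = 55/4 (Z(S, D) = 5*(3 + 5/2)/2 = (5/2)*(11/2) = 55/4)
((Z(-1, -2) + ((2 + 0) + 1))² + 29)² = ((55/4 + ((2 + 0) + 1))² + 29)² = ((55/4 + (2 + 1))² + 29)² = ((55/4 + 3)² + 29)² = ((67/4)² + 29)² = (4489/16 + 29)² = (4953/16)² = 24532209/256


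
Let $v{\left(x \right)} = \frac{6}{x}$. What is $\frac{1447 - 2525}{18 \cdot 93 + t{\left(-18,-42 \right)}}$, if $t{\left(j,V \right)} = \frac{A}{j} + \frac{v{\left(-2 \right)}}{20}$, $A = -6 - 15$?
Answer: $- \frac{64680}{100501} \approx -0.64358$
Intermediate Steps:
$A = -21$ ($A = -6 - 15 = -21$)
$t{\left(j,V \right)} = - \frac{3}{20} - \frac{21}{j}$ ($t{\left(j,V \right)} = - \frac{21}{j} + \frac{6 \frac{1}{-2}}{20} = - \frac{21}{j} + 6 \left(- \frac{1}{2}\right) \frac{1}{20} = - \frac{21}{j} - \frac{3}{20} = - \frac{3}{20} - \frac{21}{j}$)
$\frac{1447 - 2525}{18 \cdot 93 + t{\left(-18,-42 \right)}} = \frac{1447 - 2525}{18 \cdot 93 - \left(\frac{3}{20} + \frac{21}{-18}\right)} = \frac{1447 - 2525}{1674 - - \frac{61}{60}} = \frac{1447 - 2525}{1674 + \left(- \frac{3}{20} + \frac{7}{6}\right)} = - \frac{1078}{1674 + \frac{61}{60}} = - \frac{1078}{\frac{100501}{60}} = \left(-1078\right) \frac{60}{100501} = - \frac{64680}{100501}$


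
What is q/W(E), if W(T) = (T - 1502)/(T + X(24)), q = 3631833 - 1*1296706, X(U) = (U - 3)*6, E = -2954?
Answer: 1650934789/1114 ≈ 1.4820e+6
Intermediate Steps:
X(U) = -18 + 6*U (X(U) = (-3 + U)*6 = -18 + 6*U)
q = 2335127 (q = 3631833 - 1296706 = 2335127)
W(T) = (-1502 + T)/(126 + T) (W(T) = (T - 1502)/(T + (-18 + 6*24)) = (-1502 + T)/(T + (-18 + 144)) = (-1502 + T)/(T + 126) = (-1502 + T)/(126 + T))
q/W(E) = 2335127/(((-1502 - 2954)/(126 - 2954))) = 2335127/((-4456/(-2828))) = 2335127/((-1/2828*(-4456))) = 2335127/(1114/707) = 2335127*(707/1114) = 1650934789/1114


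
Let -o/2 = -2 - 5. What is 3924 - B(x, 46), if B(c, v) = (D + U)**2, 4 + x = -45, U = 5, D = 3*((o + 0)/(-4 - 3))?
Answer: 3923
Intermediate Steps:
o = 14 (o = -2*(-2 - 5) = -2*(-7) = 14)
D = -6 (D = 3*((14 + 0)/(-4 - 3)) = 3*(14/(-7)) = 3*(14*(-1/7)) = 3*(-2) = -6)
x = -49 (x = -4 - 45 = -49)
B(c, v) = 1 (B(c, v) = (-6 + 5)**2 = (-1)**2 = 1)
3924 - B(x, 46) = 3924 - 1*1 = 3924 - 1 = 3923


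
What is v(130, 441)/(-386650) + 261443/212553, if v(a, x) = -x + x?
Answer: 261443/212553 ≈ 1.2300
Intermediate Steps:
v(a, x) = 0
v(130, 441)/(-386650) + 261443/212553 = 0/(-386650) + 261443/212553 = 0*(-1/386650) + 261443*(1/212553) = 0 + 261443/212553 = 261443/212553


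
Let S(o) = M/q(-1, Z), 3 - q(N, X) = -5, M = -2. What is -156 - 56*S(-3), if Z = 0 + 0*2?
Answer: -142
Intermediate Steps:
Z = 0 (Z = 0 + 0 = 0)
q(N, X) = 8 (q(N, X) = 3 - 1*(-5) = 3 + 5 = 8)
S(o) = -¼ (S(o) = -2/8 = -2*⅛ = -¼)
-156 - 56*S(-3) = -156 - 56*(-¼) = -156 + 14 = -142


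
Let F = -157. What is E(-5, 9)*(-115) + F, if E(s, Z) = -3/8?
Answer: -911/8 ≈ -113.88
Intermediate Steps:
E(s, Z) = -3/8 (E(s, Z) = -3*⅛ = -3/8)
E(-5, 9)*(-115) + F = -3/8*(-115) - 157 = 345/8 - 157 = -911/8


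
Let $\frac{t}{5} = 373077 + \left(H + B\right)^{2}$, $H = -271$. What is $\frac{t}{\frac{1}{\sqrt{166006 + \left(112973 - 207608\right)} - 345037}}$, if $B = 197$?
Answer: $-653073957305 + 1892765 \sqrt{71371} \approx -6.5257 \cdot 10^{11}$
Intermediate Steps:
$t = 1892765$ ($t = 5 \left(373077 + \left(-271 + 197\right)^{2}\right) = 5 \left(373077 + \left(-74\right)^{2}\right) = 5 \left(373077 + 5476\right) = 5 \cdot 378553 = 1892765$)
$\frac{t}{\frac{1}{\sqrt{166006 + \left(112973 - 207608\right)} - 345037}} = \frac{1892765}{\frac{1}{\sqrt{166006 + \left(112973 - 207608\right)} - 345037}} = \frac{1892765}{\frac{1}{\sqrt{166006 - 94635} - 345037}} = \frac{1892765}{\frac{1}{\sqrt{71371} - 345037}} = \frac{1892765}{\frac{1}{-345037 + \sqrt{71371}}} = 1892765 \left(-345037 + \sqrt{71371}\right) = -653073957305 + 1892765 \sqrt{71371}$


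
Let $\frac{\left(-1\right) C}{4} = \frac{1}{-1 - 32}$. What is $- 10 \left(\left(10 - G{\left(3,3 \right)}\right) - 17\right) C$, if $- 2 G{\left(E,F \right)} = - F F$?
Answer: $\frac{460}{33} \approx 13.939$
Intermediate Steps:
$C = \frac{4}{33}$ ($C = - \frac{4}{-1 - 32} = - \frac{4}{-33} = \left(-4\right) \left(- \frac{1}{33}\right) = \frac{4}{33} \approx 0.12121$)
$G{\left(E,F \right)} = \frac{F^{2}}{2}$ ($G{\left(E,F \right)} = - \frac{- F F}{2} = - \frac{\left(-1\right) F^{2}}{2} = \frac{F^{2}}{2}$)
$- 10 \left(\left(10 - G{\left(3,3 \right)}\right) - 17\right) C = - 10 \left(\left(10 - \frac{3^{2}}{2}\right) - 17\right) \frac{4}{33} = - 10 \left(\left(10 - \frac{1}{2} \cdot 9\right) - 17\right) \frac{4}{33} = - 10 \left(\left(10 - \frac{9}{2}\right) - 17\right) \frac{4}{33} = - 10 \left(\frac{11}{2} - 17\right) \frac{4}{33} = - 10 \left(\left(- \frac{23}{2}\right) \frac{4}{33}\right) = \left(-10\right) \left(- \frac{46}{33}\right) = \frac{460}{33}$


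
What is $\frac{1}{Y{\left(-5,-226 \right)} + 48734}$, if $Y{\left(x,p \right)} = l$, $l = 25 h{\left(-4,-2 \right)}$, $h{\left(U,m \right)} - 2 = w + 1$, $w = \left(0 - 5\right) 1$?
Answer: $\frac{1}{48684} \approx 2.0541 \cdot 10^{-5}$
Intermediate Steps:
$w = -5$ ($w = \left(-5\right) 1 = -5$)
$h{\left(U,m \right)} = -2$ ($h{\left(U,m \right)} = 2 + \left(-5 + 1\right) = 2 - 4 = -2$)
$l = -50$ ($l = 25 \left(-2\right) = -50$)
$Y{\left(x,p \right)} = -50$
$\frac{1}{Y{\left(-5,-226 \right)} + 48734} = \frac{1}{-50 + 48734} = \frac{1}{48684}$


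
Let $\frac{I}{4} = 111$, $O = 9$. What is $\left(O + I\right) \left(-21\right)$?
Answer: $-9513$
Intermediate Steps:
$I = 444$ ($I = 4 \cdot 111 = 444$)
$\left(O + I\right) \left(-21\right) = \left(9 + 444\right) \left(-21\right) = 453 \left(-21\right) = -9513$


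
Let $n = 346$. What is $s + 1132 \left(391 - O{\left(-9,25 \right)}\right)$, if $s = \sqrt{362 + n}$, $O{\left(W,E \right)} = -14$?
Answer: $458460 + 2 \sqrt{177} \approx 4.5849 \cdot 10^{5}$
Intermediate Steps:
$s = 2 \sqrt{177}$ ($s = \sqrt{362 + 346} = \sqrt{708} = 2 \sqrt{177} \approx 26.608$)
$s + 1132 \left(391 - O{\left(-9,25 \right)}\right) = 2 \sqrt{177} + 1132 \left(391 - -14\right) = 2 \sqrt{177} + 1132 \left(391 + 14\right) = 2 \sqrt{177} + 1132 \cdot 405 = 2 \sqrt{177} + 458460 = 458460 + 2 \sqrt{177}$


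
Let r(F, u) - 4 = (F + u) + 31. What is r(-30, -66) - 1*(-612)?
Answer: 551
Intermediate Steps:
r(F, u) = 35 + F + u (r(F, u) = 4 + ((F + u) + 31) = 4 + (31 + F + u) = 35 + F + u)
r(-30, -66) - 1*(-612) = (35 - 30 - 66) - 1*(-612) = -61 + 612 = 551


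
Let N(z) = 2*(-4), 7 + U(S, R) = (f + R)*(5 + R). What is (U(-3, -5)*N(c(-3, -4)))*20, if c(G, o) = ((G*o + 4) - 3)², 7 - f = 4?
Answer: 1120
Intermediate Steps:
f = 3 (f = 7 - 1*4 = 7 - 4 = 3)
c(G, o) = (1 + G*o)² (c(G, o) = ((4 + G*o) - 3)² = (1 + G*o)²)
U(S, R) = -7 + (3 + R)*(5 + R)
N(z) = -8
(U(-3, -5)*N(c(-3, -4)))*20 = ((8 + (-5)² + 8*(-5))*(-8))*20 = ((8 + 25 - 40)*(-8))*20 = -7*(-8)*20 = 56*20 = 1120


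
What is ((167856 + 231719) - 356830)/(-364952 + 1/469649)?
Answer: -20075146505/171399341847 ≈ -0.11713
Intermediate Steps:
((167856 + 231719) - 356830)/(-364952 + 1/469649) = (399575 - 356830)/(-364952 + 1/469649) = 42745/(-171399341847/469649) = 42745*(-469649/171399341847) = -20075146505/171399341847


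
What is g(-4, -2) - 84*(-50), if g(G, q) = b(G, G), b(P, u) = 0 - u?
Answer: 4204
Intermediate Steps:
b(P, u) = -u
g(G, q) = -G
g(-4, -2) - 84*(-50) = -1*(-4) - 84*(-50) = 4 + 4200 = 4204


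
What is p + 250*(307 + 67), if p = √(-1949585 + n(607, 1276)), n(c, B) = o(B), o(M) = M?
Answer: 93500 + I*√1948309 ≈ 93500.0 + 1395.8*I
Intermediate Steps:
n(c, B) = B
p = I*√1948309 (p = √(-1949585 + 1276) = √(-1948309) = I*√1948309 ≈ 1395.8*I)
p + 250*(307 + 67) = I*√1948309 + 250*(307 + 67) = I*√1948309 + 250*374 = I*√1948309 + 93500 = 93500 + I*√1948309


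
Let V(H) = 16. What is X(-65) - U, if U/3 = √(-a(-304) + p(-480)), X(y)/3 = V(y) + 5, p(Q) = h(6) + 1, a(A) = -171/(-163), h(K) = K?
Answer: 63 - 3*√158110/163 ≈ 55.682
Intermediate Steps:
a(A) = 171/163 (a(A) = -171*(-1/163) = 171/163)
p(Q) = 7 (p(Q) = 6 + 1 = 7)
X(y) = 63 (X(y) = 3*(16 + 5) = 3*21 = 63)
U = 3*√158110/163 (U = 3*√(-1*171/163 + 7) = 3*√(-171/163 + 7) = 3*√(970/163) = 3*(√158110/163) = 3*√158110/163 ≈ 7.3184)
X(-65) - U = 63 - 3*√158110/163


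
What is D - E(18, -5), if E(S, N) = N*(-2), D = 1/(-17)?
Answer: -171/17 ≈ -10.059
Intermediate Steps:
D = -1/17 ≈ -0.058824
E(S, N) = -2*N
D - E(18, -5) = -1/17 - (-2)*(-5) = -1/17 - 1*10 = -1/17 - 10 = -171/17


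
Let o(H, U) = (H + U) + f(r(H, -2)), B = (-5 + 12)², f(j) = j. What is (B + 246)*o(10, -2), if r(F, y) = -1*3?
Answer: 1475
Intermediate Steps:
r(F, y) = -3
B = 49 (B = 7² = 49)
o(H, U) = -3 + H + U (o(H, U) = (H + U) - 3 = -3 + H + U)
(B + 246)*o(10, -2) = (49 + 246)*(-3 + 10 - 2) = 295*5 = 1475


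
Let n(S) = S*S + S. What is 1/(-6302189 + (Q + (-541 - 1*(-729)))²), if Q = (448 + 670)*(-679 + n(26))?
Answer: 1/664611415 ≈ 1.5046e-9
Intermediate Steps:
n(S) = S + S² (n(S) = S² + S = S + S²)
Q = 25714 (Q = (448 + 670)*(-679 + 26*(1 + 26)) = 1118*(-679 + 26*27) = 1118*(-679 + 702) = 1118*23 = 25714)
1/(-6302189 + (Q + (-541 - 1*(-729)))²) = 1/(-6302189 + (25714 + (-541 - 1*(-729)))²) = 1/(-6302189 + (25714 + (-541 + 729))²) = 1/(-6302189 + (25714 + 188)²) = 1/(-6302189 + 25902²) = 1/(-6302189 + 670913604) = 1/664611415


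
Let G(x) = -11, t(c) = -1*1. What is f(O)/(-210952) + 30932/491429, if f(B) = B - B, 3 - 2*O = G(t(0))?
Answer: 30932/491429 ≈ 0.062943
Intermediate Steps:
t(c) = -1
O = 7 (O = 3/2 - ½*(-11) = 3/2 + 11/2 = 7)
f(B) = 0
f(O)/(-210952) + 30932/491429 = 0/(-210952) + 30932/491429 = 0*(-1/210952) + 30932*(1/491429) = 0 + 30932/491429 = 30932/491429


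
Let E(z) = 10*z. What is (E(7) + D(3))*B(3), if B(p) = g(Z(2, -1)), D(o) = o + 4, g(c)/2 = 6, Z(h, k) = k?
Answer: 924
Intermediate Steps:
g(c) = 12 (g(c) = 2*6 = 12)
D(o) = 4 + o
B(p) = 12
(E(7) + D(3))*B(3) = (10*7 + (4 + 3))*12 = (70 + 7)*12 = 77*12 = 924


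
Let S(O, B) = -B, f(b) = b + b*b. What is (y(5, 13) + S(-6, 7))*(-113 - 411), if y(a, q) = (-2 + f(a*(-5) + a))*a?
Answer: -986692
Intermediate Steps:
f(b) = b + b**2
y(a, q) = a*(-2 - 4*a*(1 - 4*a)) (y(a, q) = (-2 + (a*(-5) + a)*(1 + (a*(-5) + a)))*a = (-2 + (-5*a + a)*(1 + (-5*a + a)))*a = (-2 + (-4*a)*(1 - 4*a))*a = (-2 - 4*a*(1 - 4*a))*a = a*(-2 - 4*a*(1 - 4*a)))
(y(5, 13) + S(-6, 7))*(-113 - 411) = (2*5*(-1 + 2*5*(-1 + 4*5)) - 1*7)*(-113 - 411) = (2*5*(-1 + 2*5*(-1 + 20)) - 7)*(-524) = (2*5*(-1 + 2*5*19) - 7)*(-524) = (2*5*(-1 + 190) - 7)*(-524) = (2*5*189 - 7)*(-524) = (1890 - 7)*(-524) = 1883*(-524) = -986692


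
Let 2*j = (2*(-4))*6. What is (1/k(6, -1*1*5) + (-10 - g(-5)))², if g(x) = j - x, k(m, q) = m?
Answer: 3025/36 ≈ 84.028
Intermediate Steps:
j = -24 (j = ((2*(-4))*6)/2 = (-8*6)/2 = (½)*(-48) = -24)
g(x) = -24 - x
(1/k(6, -1*1*5) + (-10 - g(-5)))² = (1/6 + (-10 - (-24 - 1*(-5))))² = (⅙ + (-10 - (-24 + 5)))² = (⅙ + (-10 - 1*(-19)))² = (⅙ + (-10 + 19))² = (⅙ + 9)² = (55/6)² = 3025/36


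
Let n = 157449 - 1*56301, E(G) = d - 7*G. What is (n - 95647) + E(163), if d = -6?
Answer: 4354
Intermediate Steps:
E(G) = -6 - 7*G
n = 101148 (n = 157449 - 56301 = 101148)
(n - 95647) + E(163) = (101148 - 95647) + (-6 - 7*163) = 5501 + (-6 - 1141) = 5501 - 1147 = 4354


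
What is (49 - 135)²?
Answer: 7396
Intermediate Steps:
(49 - 135)² = (-86)² = 7396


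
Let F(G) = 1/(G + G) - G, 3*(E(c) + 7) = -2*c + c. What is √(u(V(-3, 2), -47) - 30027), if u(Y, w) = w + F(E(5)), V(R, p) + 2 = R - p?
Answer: I*√182917839/78 ≈ 173.39*I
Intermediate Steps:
E(c) = -7 - c/3 (E(c) = -7 + (-2*c + c)/3 = -7 + (-c)/3 = -7 - c/3)
F(G) = 1/(2*G) - G
V(R, p) = -2 + R - p (V(R, p) = -2 + (R - p) = -2 + R - p)
u(Y, w) = 1343/156 + w (u(Y, w) = w + (1/(2*(-7 - ⅓*5)) - (-7 - ⅓*5)) = w + (1/(2*(-7 - 5/3)) - (-7 - 5/3)) = w + (1/(2*(-26/3)) - 1*(-26/3)) = w + ((½)*(-3/26) + 26/3) = w + (-3/52 + 26/3) = w + 1343/156 = 1343/156 + w)
√(u(V(-3, 2), -47) - 30027) = √((1343/156 - 47) - 30027) = √(-5989/156 - 30027) = √(-4690201/156) = I*√182917839/78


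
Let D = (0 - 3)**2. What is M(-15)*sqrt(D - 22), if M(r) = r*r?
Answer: 225*I*sqrt(13) ≈ 811.25*I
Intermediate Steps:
M(r) = r**2
D = 9 (D = (-3)**2 = 9)
M(-15)*sqrt(D - 22) = (-15)**2*sqrt(9 - 22) = 225*sqrt(-13) = 225*(I*sqrt(13)) = 225*I*sqrt(13)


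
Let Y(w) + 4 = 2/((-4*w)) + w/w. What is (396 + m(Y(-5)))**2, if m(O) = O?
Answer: 15452761/100 ≈ 1.5453e+5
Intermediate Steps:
Y(w) = -3 - 1/(2*w) (Y(w) = -4 + (2/((-4*w)) + w/w) = -4 + (2*(-1/(4*w)) + 1) = -4 + (-1/(2*w) + 1) = -4 + (1 - 1/(2*w)) = -3 - 1/(2*w))
(396 + m(Y(-5)))**2 = (396 + (-3 - 1/2/(-5)))**2 = (396 + (-3 - 1/2*(-1/5)))**2 = (396 + (-3 + 1/10))**2 = (396 - 29/10)**2 = (3931/10)**2 = 15452761/100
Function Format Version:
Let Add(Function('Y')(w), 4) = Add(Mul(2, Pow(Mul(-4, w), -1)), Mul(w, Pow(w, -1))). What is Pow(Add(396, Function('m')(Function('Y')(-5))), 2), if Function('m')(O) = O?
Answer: Rational(15452761, 100) ≈ 1.5453e+5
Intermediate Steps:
Function('Y')(w) = Add(-3, Mul(Rational(-1, 2), Pow(w, -1))) (Function('Y')(w) = Add(-4, Add(Mul(2, Pow(Mul(-4, w), -1)), Mul(w, Pow(w, -1)))) = Add(-4, Add(Mul(2, Mul(Rational(-1, 4), Pow(w, -1))), 1)) = Add(-4, Add(Mul(Rational(-1, 2), Pow(w, -1)), 1)) = Add(-4, Add(1, Mul(Rational(-1, 2), Pow(w, -1)))) = Add(-3, Mul(Rational(-1, 2), Pow(w, -1))))
Pow(Add(396, Function('m')(Function('Y')(-5))), 2) = Pow(Add(396, Add(-3, Mul(Rational(-1, 2), Pow(-5, -1)))), 2) = Pow(Add(396, Add(-3, Mul(Rational(-1, 2), Rational(-1, 5)))), 2) = Pow(Add(396, Add(-3, Rational(1, 10))), 2) = Pow(Add(396, Rational(-29, 10)), 2) = Pow(Rational(3931, 10), 2) = Rational(15452761, 100)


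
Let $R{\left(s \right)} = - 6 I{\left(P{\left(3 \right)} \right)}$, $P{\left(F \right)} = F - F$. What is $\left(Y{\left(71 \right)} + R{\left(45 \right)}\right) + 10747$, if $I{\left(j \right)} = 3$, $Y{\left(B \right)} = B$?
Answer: $10800$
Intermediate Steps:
$P{\left(F \right)} = 0$
$R{\left(s \right)} = -18$ ($R{\left(s \right)} = \left(-6\right) 3 = -18$)
$\left(Y{\left(71 \right)} + R{\left(45 \right)}\right) + 10747 = \left(71 - 18\right) + 10747 = 53 + 10747 = 10800$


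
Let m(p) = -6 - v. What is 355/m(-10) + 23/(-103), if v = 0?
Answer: -36703/618 ≈ -59.390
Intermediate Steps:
m(p) = -6 (m(p) = -6 - 1*0 = -6 + 0 = -6)
355/m(-10) + 23/(-103) = 355/(-6) + 23/(-103) = 355*(-⅙) + 23*(-1/103) = -355/6 - 23/103 = -36703/618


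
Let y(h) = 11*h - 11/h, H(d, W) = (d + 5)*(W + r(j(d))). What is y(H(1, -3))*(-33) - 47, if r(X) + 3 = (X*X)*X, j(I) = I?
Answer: 108309/10 ≈ 10831.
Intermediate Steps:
r(X) = -3 + X³ (r(X) = -3 + (X*X)*X = -3 + X²*X = -3 + X³)
H(d, W) = (5 + d)*(-3 + W + d³) (H(d, W) = (d + 5)*(W + (-3 + d³)) = (5 + d)*(-3 + W + d³))
y(h) = -11/h + 11*h
y(H(1, -3))*(-33) - 47 = (-11/(-15 + 5*(-3) + 5*1³ - 3*1 + 1*(-3 + 1³)) + 11*(-15 + 5*(-3) + 5*1³ - 3*1 + 1*(-3 + 1³)))*(-33) - 47 = (-11/(-15 - 15 + 5*1 - 3 + 1*(-3 + 1)) + 11*(-15 - 15 + 5*1 - 3 + 1*(-3 + 1)))*(-33) - 47 = (-11/(-15 - 15 + 5 - 3 + 1*(-2)) + 11*(-15 - 15 + 5 - 3 + 1*(-2)))*(-33) - 47 = (-11/(-15 - 15 + 5 - 3 - 2) + 11*(-15 - 15 + 5 - 3 - 2))*(-33) - 47 = (-11/(-30) + 11*(-30))*(-33) - 47 = (-11*(-1/30) - 330)*(-33) - 47 = (11/30 - 330)*(-33) - 47 = -9889/30*(-33) - 47 = 108779/10 - 47 = 108309/10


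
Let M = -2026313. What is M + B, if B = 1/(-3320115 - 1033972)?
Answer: -8822743091232/4354087 ≈ -2.0263e+6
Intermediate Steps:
B = -1/4354087 (B = 1/(-4354087) = -1/4354087 ≈ -2.2967e-7)
M + B = -2026313 - 1/4354087 = -8822743091232/4354087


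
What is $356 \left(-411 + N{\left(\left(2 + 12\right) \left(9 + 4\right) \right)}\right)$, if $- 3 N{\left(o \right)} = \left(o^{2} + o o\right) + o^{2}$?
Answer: $-11938460$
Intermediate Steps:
$N{\left(o \right)} = - o^{2}$ ($N{\left(o \right)} = - \frac{\left(o^{2} + o o\right) + o^{2}}{3} = - \frac{\left(o^{2} + o^{2}\right) + o^{2}}{3} = - \frac{2 o^{2} + o^{2}}{3} = - \frac{3 o^{2}}{3} = - o^{2}$)
$356 \left(-411 + N{\left(\left(2 + 12\right) \left(9 + 4\right) \right)}\right) = 356 \left(-411 - \left(\left(2 + 12\right) \left(9 + 4\right)\right)^{2}\right) = 356 \left(-411 - \left(14 \cdot 13\right)^{2}\right) = 356 \left(-411 - 182^{2}\right) = 356 \left(-411 - 33124\right) = 356 \left(-33535\right) = -11938460$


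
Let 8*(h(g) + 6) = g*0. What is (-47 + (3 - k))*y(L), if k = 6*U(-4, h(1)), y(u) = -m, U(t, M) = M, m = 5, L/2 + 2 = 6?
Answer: 40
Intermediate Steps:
L = 8 (L = -4 + 2*6 = -4 + 12 = 8)
h(g) = -6 (h(g) = -6 + (g*0)/8 = -6 + (⅛)*0 = -6 + 0 = -6)
y(u) = -5 (y(u) = -1*5 = -5)
k = -36 (k = 6*(-6) = -36)
(-47 + (3 - k))*y(L) = (-47 + (3 - 1*(-36)))*(-5) = (-47 + (3 + 36))*(-5) = (-47 + 39)*(-5) = -8*(-5) = 40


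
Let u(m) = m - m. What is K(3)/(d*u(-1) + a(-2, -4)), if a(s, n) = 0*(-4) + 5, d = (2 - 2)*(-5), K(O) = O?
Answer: ⅗ ≈ 0.60000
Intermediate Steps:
u(m) = 0
d = 0 (d = 0*(-5) = 0)
a(s, n) = 5 (a(s, n) = 0 + 5 = 5)
K(3)/(d*u(-1) + a(-2, -4)) = 3/(0*0 + 5) = 3/(0 + 5) = 3/5 = 3*(⅕) = ⅗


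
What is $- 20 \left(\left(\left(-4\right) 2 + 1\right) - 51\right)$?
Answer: $1160$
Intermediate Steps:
$- 20 \left(\left(\left(-4\right) 2 + 1\right) - 51\right) = - 20 \left(\left(-8 + 1\right) - 51\right) = - 20 \left(-7 - 51\right) = \left(-20\right) \left(-58\right) = 1160$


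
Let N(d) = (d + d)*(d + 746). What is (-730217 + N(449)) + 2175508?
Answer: 2518401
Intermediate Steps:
N(d) = 2*d*(746 + d) (N(d) = (2*d)*(746 + d) = 2*d*(746 + d))
(-730217 + N(449)) + 2175508 = (-730217 + 2*449*(746 + 449)) + 2175508 = (-730217 + 2*449*1195) + 2175508 = (-730217 + 1073110) + 2175508 = 342893 + 2175508 = 2518401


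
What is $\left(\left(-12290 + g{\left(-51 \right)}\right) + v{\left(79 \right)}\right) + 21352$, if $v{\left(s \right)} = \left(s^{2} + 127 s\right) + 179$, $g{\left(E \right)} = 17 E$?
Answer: $24648$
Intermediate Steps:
$v{\left(s \right)} = 179 + s^{2} + 127 s$
$\left(\left(-12290 + g{\left(-51 \right)}\right) + v{\left(79 \right)}\right) + 21352 = \left(\left(-12290 + 17 \left(-51\right)\right) + \left(179 + 79^{2} + 127 \cdot 79\right)\right) + 21352 = \left(\left(-12290 - 867\right) + \left(179 + 6241 + 10033\right)\right) + 21352 = \left(-13157 + 16453\right) + 21352 = 3296 + 21352 = 24648$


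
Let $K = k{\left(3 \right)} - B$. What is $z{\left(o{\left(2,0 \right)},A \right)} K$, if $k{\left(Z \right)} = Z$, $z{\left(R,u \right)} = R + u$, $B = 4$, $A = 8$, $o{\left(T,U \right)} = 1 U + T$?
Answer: $-10$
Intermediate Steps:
$o{\left(T,U \right)} = T + U$ ($o{\left(T,U \right)} = U + T = T + U$)
$K = -1$ ($K = 3 - 4 = -1$)
$z{\left(o{\left(2,0 \right)},A \right)} K = \left(\left(2 + 0\right) + 8\right) \left(-1\right) = \left(2 + 8\right) \left(-1\right) = 10 \left(-1\right) = -10$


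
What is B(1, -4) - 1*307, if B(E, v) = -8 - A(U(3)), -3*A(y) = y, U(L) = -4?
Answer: -949/3 ≈ -316.33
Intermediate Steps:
A(y) = -y/3
B(E, v) = -28/3 (B(E, v) = -8 - (-1)*(-4)/3 = -8 - 1*4/3 = -8 - 4/3 = -28/3)
B(1, -4) - 1*307 = -28/3 - 1*307 = -28/3 - 307 = -949/3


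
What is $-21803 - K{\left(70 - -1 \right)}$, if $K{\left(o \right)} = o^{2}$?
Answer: $-26844$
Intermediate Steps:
$-21803 - K{\left(70 - -1 \right)} = -21803 - \left(70 - -1\right)^{2} = -21803 - \left(70 + 1\right)^{2} = -21803 - 71^{2} = -21803 - 5041 = -26844$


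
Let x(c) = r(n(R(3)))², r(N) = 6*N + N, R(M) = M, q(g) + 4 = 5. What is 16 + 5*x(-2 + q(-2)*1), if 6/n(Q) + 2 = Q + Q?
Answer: 2269/4 ≈ 567.25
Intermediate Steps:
q(g) = 1 (q(g) = -4 + 5 = 1)
n(Q) = 6/(-2 + 2*Q) (n(Q) = 6/(-2 + (Q + Q)) = 6/(-2 + 2*Q))
r(N) = 7*N
x(c) = 441/4 (x(c) = (7*(3/(-1 + 3)))² = (7*(3/2))² = (21/2)² = 441/4)
16 + 5*x(-2 + q(-2)*1) = 16 + 5*(441/4) = 16 + 2205/4 = 2269/4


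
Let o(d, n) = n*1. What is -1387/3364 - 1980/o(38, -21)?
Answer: 2210531/23548 ≈ 93.873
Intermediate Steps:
o(d, n) = n
-1387/3364 - 1980/o(38, -21) = -1387/3364 - 1980/(-21) = -1387*1/3364 - 1980*(-1/21) = -1387/3364 + 660/7 = 2210531/23548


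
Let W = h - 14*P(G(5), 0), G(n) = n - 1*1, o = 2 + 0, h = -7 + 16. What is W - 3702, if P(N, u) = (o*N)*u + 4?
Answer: -3749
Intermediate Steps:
h = 9
o = 2
G(n) = -1 + n (G(n) = n - 1 = -1 + n)
P(N, u) = 4 + 2*N*u (P(N, u) = (2*N)*u + 4 = 2*N*u + 4 = 4 + 2*N*u)
W = -47 (W = 9 - 14*(4 + 2*(-1 + 5)*0) = 9 - 14*(4 + 2*4*0) = 9 - 14*(4 + 0) = 9 - 14*4 = 9 - 56 = -47)
W - 3702 = -47 - 3702 = -3749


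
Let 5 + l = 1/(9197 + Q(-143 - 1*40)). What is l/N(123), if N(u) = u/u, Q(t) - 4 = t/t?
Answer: -46009/9202 ≈ -4.9999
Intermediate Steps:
Q(t) = 5 (Q(t) = 4 + t/t = 4 + 1 = 5)
l = -46009/9202 (l = -5 + 1/(9197 + 5) = -5 + 1/9202 = -46009/9202 ≈ -4.9999)
N(u) = 1
l/N(123) = -46009/9202/1 = -46009/9202*1 = -46009/9202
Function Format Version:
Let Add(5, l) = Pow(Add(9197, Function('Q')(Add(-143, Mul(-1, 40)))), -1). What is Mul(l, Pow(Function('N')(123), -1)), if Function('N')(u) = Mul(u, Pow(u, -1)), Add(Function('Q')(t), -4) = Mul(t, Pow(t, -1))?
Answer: Rational(-46009, 9202) ≈ -4.9999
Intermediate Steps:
Function('Q')(t) = 5 (Function('Q')(t) = Add(4, Mul(t, Pow(t, -1))) = Add(4, 1) = 5)
l = Rational(-46009, 9202) (l = Add(-5, Pow(Add(9197, 5), -1)) = Add(-5, Pow(9202, -1)) = Add(-5, Rational(1, 9202)) = Rational(-46009, 9202) ≈ -4.9999)
Function('N')(u) = 1
Mul(l, Pow(Function('N')(123), -1)) = Mul(Rational(-46009, 9202), Pow(1, -1)) = Mul(Rational(-46009, 9202), 1) = Rational(-46009, 9202)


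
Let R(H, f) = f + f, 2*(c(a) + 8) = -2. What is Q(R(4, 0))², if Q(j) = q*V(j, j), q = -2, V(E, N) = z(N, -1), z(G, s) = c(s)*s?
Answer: 324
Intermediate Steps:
c(a) = -9 (c(a) = -8 + (½)*(-2) = -8 - 1 = -9)
z(G, s) = -9*s
R(H, f) = 2*f
V(E, N) = 9 (V(E, N) = -9*(-1) = 9)
Q(j) = -18 (Q(j) = -2*9 = -18)
Q(R(4, 0))² = (-18)² = 324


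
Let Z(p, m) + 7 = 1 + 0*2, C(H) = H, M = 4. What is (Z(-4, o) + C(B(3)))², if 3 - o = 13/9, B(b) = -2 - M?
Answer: 144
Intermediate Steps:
B(b) = -6 (B(b) = -2 - 1*4 = -2 - 4 = -6)
o = 14/9 (o = 3 - 13/9 = 14/9 ≈ 1.5556)
Z(p, m) = -6 (Z(p, m) = -7 + (1 + 0*2) = -7 + (1 + 0) = -7 + 1 = -6)
(Z(-4, o) + C(B(3)))² = (-6 - 6)² = (-12)² = 144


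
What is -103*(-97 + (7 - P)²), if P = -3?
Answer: -309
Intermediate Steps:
-103*(-97 + (7 - P)²) = -103*(-97 + (7 - 1*(-3))²) = -103*(-97 + (7 + 3)²) = -103*(-97 + 10²) = -103*(-97 + 100) = -103*3 = -309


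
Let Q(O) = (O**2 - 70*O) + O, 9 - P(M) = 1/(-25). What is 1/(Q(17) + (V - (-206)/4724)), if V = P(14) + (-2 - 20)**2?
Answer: -59050/23083613 ≈ -0.0025581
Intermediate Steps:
P(M) = 226/25 (P(M) = 9 - 1/(-25) = 9 - 1*(-1/25) = 9 + 1/25 = 226/25)
V = 12326/25 (V = 226/25 + (-2 - 20)**2 = 226/25 + (-22)**2 = 226/25 + 484 = 12326/25 ≈ 493.04)
Q(O) = O**2 - 69*O
1/(Q(17) + (V - (-206)/4724)) = 1/(17*(-69 + 17) + (12326/25 - (-206)/4724)) = 1/(17*(-52) + (12326/25 - (-206)/4724)) = 1/(-884 + (12326/25 - 1*(-103/2362))) = 1/(-884 + (12326/25 + 103/2362)) = 1/(-884 + 29116587/59050) = 1/(-23083613/59050) = -59050/23083613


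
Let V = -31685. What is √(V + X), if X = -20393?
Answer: I*√52078 ≈ 228.21*I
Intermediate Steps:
√(V + X) = √(-31685 - 20393) = √(-52078) = I*√52078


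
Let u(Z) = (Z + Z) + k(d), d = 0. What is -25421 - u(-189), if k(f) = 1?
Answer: -25044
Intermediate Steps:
u(Z) = 1 + 2*Z (u(Z) = (Z + Z) + 1 = 2*Z + 1 = 1 + 2*Z)
-25421 - u(-189) = -25421 - (1 + 2*(-189)) = -25421 - (1 - 378) = -25421 - 1*(-377) = -25421 + 377 = -25044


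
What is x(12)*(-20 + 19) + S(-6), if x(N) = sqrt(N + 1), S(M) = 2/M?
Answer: -1/3 - sqrt(13) ≈ -3.9389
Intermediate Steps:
x(N) = sqrt(1 + N)
x(12)*(-20 + 19) + S(-6) = sqrt(1 + 12)*(-20 + 19) + 2/(-6) = sqrt(13)*(-1) + 2*(-1/6) = -sqrt(13) - 1/3 = -1/3 - sqrt(13)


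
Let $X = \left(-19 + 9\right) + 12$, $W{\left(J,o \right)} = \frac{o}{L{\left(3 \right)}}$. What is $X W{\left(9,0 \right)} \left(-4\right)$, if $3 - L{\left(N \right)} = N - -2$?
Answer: $0$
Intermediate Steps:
$L{\left(N \right)} = 1 - N$ ($L{\left(N \right)} = 3 - \left(N - -2\right) = 3 - \left(N + 2\right) = 3 - \left(2 + N\right) = 1 - N$)
$W{\left(J,o \right)} = - \frac{o}{2}$ ($W{\left(J,o \right)} = \frac{o}{1 - 3} = \frac{o}{-2} = o \left(- \frac{1}{2}\right) = - \frac{o}{2}$)
$X = 2$ ($X = -10 + 12 = 2$)
$X W{\left(9,0 \right)} \left(-4\right) = 2 \left(\left(- \frac{1}{2}\right) 0\right) \left(-4\right) = 2 \cdot 0 \left(-4\right) = 0 \left(-4\right) = 0$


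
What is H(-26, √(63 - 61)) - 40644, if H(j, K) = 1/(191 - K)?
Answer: -1482652285/36479 + √2/36479 ≈ -40644.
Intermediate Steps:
H(-26, √(63 - 61)) - 40644 = -1/(-191 + √(63 - 61)) - 40644 = -1/(-191 + √2) - 40644 = -40644 - 1/(-191 + √2)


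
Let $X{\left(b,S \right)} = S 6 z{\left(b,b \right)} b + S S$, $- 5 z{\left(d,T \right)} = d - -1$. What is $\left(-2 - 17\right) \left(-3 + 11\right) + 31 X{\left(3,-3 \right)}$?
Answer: $\frac{7331}{5} \approx 1466.2$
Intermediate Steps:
$z{\left(d,T \right)} = - \frac{1}{5} - \frac{d}{5}$ ($z{\left(d,T \right)} = - \frac{d - -1}{5} = - \frac{d + 1}{5} = - \frac{1 + d}{5} = - \frac{1}{5} - \frac{d}{5}$)
$X{\left(b,S \right)} = S^{2} + 6 S b \left(- \frac{1}{5} - \frac{b}{5}\right)$ ($X{\left(b,S \right)} = S 6 \left(- \frac{1}{5} - \frac{b}{5}\right) b + S S = 6 S \left(- \frac{1}{5} - \frac{b}{5}\right) b + S^{2} = 6 S b \left(- \frac{1}{5} - \frac{b}{5}\right) + S^{2} = S^{2} + 6 S b \left(- \frac{1}{5} - \frac{b}{5}\right)$)
$\left(-2 - 17\right) \left(-3 + 11\right) + 31 X{\left(3,-3 \right)} = \left(-2 - 17\right) \left(-3 + 11\right) + 31 \cdot \frac{1}{5} \left(-3\right) \left(5 \left(-3\right) - 18 \left(1 + 3\right)\right) = \left(-19\right) 8 + 31 \cdot \frac{1}{5} \left(-3\right) \left(-15 - 18 \cdot 4\right) = -152 + 31 \cdot \frac{1}{5} \left(-3\right) \left(-15 - 72\right) = -152 + 31 \cdot \frac{1}{5} \left(-3\right) \left(-87\right) = -152 + 31 \cdot \frac{261}{5} = -152 + \frac{8091}{5} = \frac{7331}{5}$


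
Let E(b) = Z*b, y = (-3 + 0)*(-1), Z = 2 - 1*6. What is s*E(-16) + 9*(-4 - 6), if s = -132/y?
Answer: -2906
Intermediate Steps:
Z = -4 (Z = 2 - 6 = -4)
y = 3 (y = -3*(-1) = 3)
E(b) = -4*b
s = -44 (s = -132/3 = -132*⅓ = -44)
s*E(-16) + 9*(-4 - 6) = -(-176)*(-16) + 9*(-4 - 6) = -44*64 + 9*(-10) = -2816 - 90 = -2906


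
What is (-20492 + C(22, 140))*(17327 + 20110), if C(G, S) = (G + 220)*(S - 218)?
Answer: -1473819816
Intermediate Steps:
C(G, S) = (-218 + S)*(220 + G) (C(G, S) = (220 + G)*(-218 + S) = (-218 + S)*(220 + G))
(-20492 + C(22, 140))*(17327 + 20110) = (-20492 + (-47960 - 218*22 + 220*140 + 22*140))*(17327 + 20110) = (-20492 + (-47960 - 4796 + 30800 + 3080))*37437 = (-20492 - 18876)*37437 = -39368*37437 = -1473819816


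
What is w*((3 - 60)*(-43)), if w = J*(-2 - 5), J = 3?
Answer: -51471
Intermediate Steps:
w = -21 (w = 3*(-2 - 5) = 3*(-7) = -21)
w*((3 - 60)*(-43)) = -21*(3 - 60)*(-43) = -(-1197)*(-43) = -21*2451 = -51471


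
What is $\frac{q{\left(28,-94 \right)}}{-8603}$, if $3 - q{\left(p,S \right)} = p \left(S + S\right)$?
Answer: $- \frac{5267}{8603} \approx -0.61223$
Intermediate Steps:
$q{\left(p,S \right)} = 3 - 2 S p$ ($q{\left(p,S \right)} = 3 - p \left(S + S\right) = 3 - p 2 S = 3 - 2 S p$)
$\frac{q{\left(28,-94 \right)}}{-8603} = \frac{3 - \left(-188\right) 28}{-8603} = \left(3 + 5264\right) \left(- \frac{1}{8603}\right) = 5267 \left(- \frac{1}{8603}\right) = - \frac{5267}{8603}$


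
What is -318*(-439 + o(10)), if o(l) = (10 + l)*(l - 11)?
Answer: 145962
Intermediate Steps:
o(l) = (-11 + l)*(10 + l) (o(l) = (10 + l)*(-11 + l) = (-11 + l)*(10 + l))
-318*(-439 + o(10)) = -318*(-439 + (-110 + 10² - 1*10)) = -318*(-439 + (-110 + 100 - 10)) = -318*(-439 - 20) = -318*(-459) = 145962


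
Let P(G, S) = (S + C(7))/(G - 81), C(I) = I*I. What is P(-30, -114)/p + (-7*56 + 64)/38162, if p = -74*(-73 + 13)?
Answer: -15917099/1880776008 ≈ -0.0084631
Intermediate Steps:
C(I) = I²
P(G, S) = (49 + S)/(-81 + G) (P(G, S) = (S + 7²)/(G - 81) = (S + 49)/(-81 + G) = (49 + S)/(-81 + G))
p = 4440 (p = -74*(-60) = 4440)
P(-30, -114)/p + (-7*56 + 64)/38162 = ((49 - 114)/(-81 - 30))/4440 + (-7*56 + 64)/38162 = (-65/(-111))*(1/4440) + (-392 + 64)*(1/38162) = -1/111*(-65)*(1/4440) - 328*1/38162 = (65/111)*(1/4440) - 164/19081 = 13/98568 - 164/19081 = -15917099/1880776008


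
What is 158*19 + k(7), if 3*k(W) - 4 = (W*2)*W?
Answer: 3036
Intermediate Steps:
k(W) = 4/3 + 2*W²/3 (k(W) = 4/3 + ((W*2)*W)/3 = 4/3 + ((2*W)*W)/3 = 4/3 + (2*W²)/3 = 4/3 + 2*W²/3)
158*19 + k(7) = 158*19 + (4/3 + (⅔)*7²) = 3002 + (4/3 + (⅔)*49) = 3002 + (4/3 + 98/3) = 3002 + 34 = 3036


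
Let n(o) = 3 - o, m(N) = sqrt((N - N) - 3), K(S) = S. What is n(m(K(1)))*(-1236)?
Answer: -3708 + 1236*I*sqrt(3) ≈ -3708.0 + 2140.8*I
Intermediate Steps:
m(N) = I*sqrt(3) (m(N) = sqrt(0 - 3) = sqrt(-3) = I*sqrt(3))
n(m(K(1)))*(-1236) = (3 - I*sqrt(3))*(-1236) = -3708 + 1236*I*sqrt(3)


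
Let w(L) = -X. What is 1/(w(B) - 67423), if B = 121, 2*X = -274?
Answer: -1/67286 ≈ -1.4862e-5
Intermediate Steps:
X = -137 (X = (1/2)*(-274) = -137)
w(L) = 137 (w(L) = -1*(-137) = 137)
1/(w(B) - 67423) = 1/(137 - 67423) = 1/(-67286) = -1/67286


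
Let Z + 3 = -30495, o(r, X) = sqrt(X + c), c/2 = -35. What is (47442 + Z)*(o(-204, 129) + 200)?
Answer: 3388800 + 16944*sqrt(59) ≈ 3.5189e+6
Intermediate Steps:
c = -70 (c = 2*(-35) = -70)
o(r, X) = sqrt(-70 + X) (o(r, X) = sqrt(X - 70) = sqrt(-70 + X))
Z = -30498 (Z = -3 - 30495 = -30498)
(47442 + Z)*(o(-204, 129) + 200) = (47442 - 30498)*(sqrt(-70 + 129) + 200) = 16944*(sqrt(59) + 200) = 16944*(200 + sqrt(59)) = 3388800 + 16944*sqrt(59)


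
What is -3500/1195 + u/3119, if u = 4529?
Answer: -1100869/745441 ≈ -1.4768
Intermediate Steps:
-3500/1195 + u/3119 = -3500/1195 + 4529/3119 = -3500*1/1195 + 4529*(1/3119) = -700/239 + 4529/3119 = -1100869/745441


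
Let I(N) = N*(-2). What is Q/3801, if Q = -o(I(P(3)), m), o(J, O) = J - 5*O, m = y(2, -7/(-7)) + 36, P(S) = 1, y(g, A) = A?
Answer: 187/3801 ≈ 0.049198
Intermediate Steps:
I(N) = -2*N
m = 37 (m = -7/(-7) + 36 = -7*(-⅐) + 36 = 1 + 36 = 37)
Q = 187 (Q = -(-2*1 - 5*37) = -(-2 - 185) = -1*(-187) = 187)
Q/3801 = 187/3801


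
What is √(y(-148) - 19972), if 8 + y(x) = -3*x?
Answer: 4*I*√1221 ≈ 139.77*I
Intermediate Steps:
y(x) = -8 - 3*x
√(y(-148) - 19972) = √((-8 - 3*(-148)) - 19972) = √((-8 + 444) - 19972) = √(436 - 19972) = √(-19536) = 4*I*√1221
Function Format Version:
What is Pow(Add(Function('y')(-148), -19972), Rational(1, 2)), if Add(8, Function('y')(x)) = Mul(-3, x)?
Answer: Mul(4, I, Pow(1221, Rational(1, 2))) ≈ Mul(139.77, I)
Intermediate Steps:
Function('y')(x) = Add(-8, Mul(-3, x))
Pow(Add(Function('y')(-148), -19972), Rational(1, 2)) = Pow(Add(Add(-8, Mul(-3, -148)), -19972), Rational(1, 2)) = Pow(Add(Add(-8, 444), -19972), Rational(1, 2)) = Pow(Add(436, -19972), Rational(1, 2)) = Pow(-19536, Rational(1, 2)) = Mul(4, I, Pow(1221, Rational(1, 2)))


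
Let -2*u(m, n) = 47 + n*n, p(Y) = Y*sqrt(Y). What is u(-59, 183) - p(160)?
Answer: -16768 - 640*sqrt(10) ≈ -18792.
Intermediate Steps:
p(Y) = Y**(3/2)
u(m, n) = -47/2 - n**2/2 (u(m, n) = -(47 + n*n)/2 = -(47 + n**2)/2 = -47/2 - n**2/2)
u(-59, 183) - p(160) = (-47/2 - 1/2*183**2) - 160**(3/2) = (-47/2 - 1/2*33489) - 640*sqrt(10) = (-47/2 - 33489/2) - 640*sqrt(10) = -16768 - 640*sqrt(10)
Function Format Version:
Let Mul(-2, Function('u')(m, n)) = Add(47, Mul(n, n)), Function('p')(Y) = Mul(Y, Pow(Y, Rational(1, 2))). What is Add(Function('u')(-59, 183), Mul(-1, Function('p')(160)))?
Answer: Add(-16768, Mul(-640, Pow(10, Rational(1, 2)))) ≈ -18792.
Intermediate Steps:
Function('p')(Y) = Pow(Y, Rational(3, 2))
Function('u')(m, n) = Add(Rational(-47, 2), Mul(Rational(-1, 2), Pow(n, 2))) (Function('u')(m, n) = Mul(Rational(-1, 2), Add(47, Mul(n, n))) = Mul(Rational(-1, 2), Add(47, Pow(n, 2))) = Add(Rational(-47, 2), Mul(Rational(-1, 2), Pow(n, 2))))
Add(Function('u')(-59, 183), Mul(-1, Function('p')(160))) = Add(Add(Rational(-47, 2), Mul(Rational(-1, 2), Pow(183, 2))), Mul(-1, Pow(160, Rational(3, 2)))) = Add(Add(Rational(-47, 2), Mul(Rational(-1, 2), 33489)), Mul(-1, Mul(640, Pow(10, Rational(1, 2))))) = Add(Add(Rational(-47, 2), Rational(-33489, 2)), Mul(-640, Pow(10, Rational(1, 2)))) = Add(-16768, Mul(-640, Pow(10, Rational(1, 2))))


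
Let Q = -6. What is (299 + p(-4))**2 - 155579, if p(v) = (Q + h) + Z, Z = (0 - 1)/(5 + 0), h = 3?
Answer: -1702034/25 ≈ -68081.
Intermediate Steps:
Z = -1/5 ≈ -0.20000
p(v) = -16/5 (p(v) = (-6 + 3) - 1/5 = -3 - 1/5 = -16/5)
(299 + p(-4))**2 - 155579 = (299 - 16/5)**2 - 155579 = (1479/5)**2 - 155579 = 2187441/25 - 155579 = -1702034/25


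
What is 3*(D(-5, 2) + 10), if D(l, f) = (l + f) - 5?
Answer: 6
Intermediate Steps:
D(l, f) = -5 + f + l (D(l, f) = (f + l) - 5 = -5 + f + l)
3*(D(-5, 2) + 10) = 3*((-5 + 2 - 5) + 10) = 3*(-8 + 10) = 3*2 = 6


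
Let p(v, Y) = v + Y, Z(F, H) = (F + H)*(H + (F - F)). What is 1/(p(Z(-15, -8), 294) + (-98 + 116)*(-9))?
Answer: 1/316 ≈ 0.0031646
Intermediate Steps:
Z(F, H) = H*(F + H) (Z(F, H) = (F + H)*(H + 0) = (F + H)*H = H*(F + H))
p(v, Y) = Y + v
1/(p(Z(-15, -8), 294) + (-98 + 116)*(-9)) = 1/((294 - 8*(-15 - 8)) + (-98 + 116)*(-9)) = 1/((294 - 8*(-23)) + 18*(-9)) = 1/((294 + 184) - 162) = 1/(478 - 162) = 1/316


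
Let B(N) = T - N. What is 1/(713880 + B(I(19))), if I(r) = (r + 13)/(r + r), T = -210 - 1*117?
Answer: 19/13557491 ≈ 1.4014e-6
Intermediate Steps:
T = -327 (T = -210 - 117 = -327)
I(r) = (13 + r)/(2*r) (I(r) = (13 + r)/((2*r)) = (13 + r)*(1/(2*r)) = (13 + r)/(2*r))
B(N) = -327 - N
1/(713880 + B(I(19))) = 1/(713880 + (-327 - (13 + 19)/(2*19))) = 1/(713880 + (-327 - 32/(2*19))) = 1/(713880 + (-327 - 1*16/19)) = 1/(713880 + (-327 - 16/19)) = 1/(713880 - 6229/19) = 1/(13557491/19) = 19/13557491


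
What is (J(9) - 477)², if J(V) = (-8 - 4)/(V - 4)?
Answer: 5745609/25 ≈ 2.2982e+5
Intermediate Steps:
J(V) = -12/(-4 + V)
(J(9) - 477)² = (-12/(-4 + 9) - 477)² = (-12/5 - 477)² = (-2397/5)² = 5745609/25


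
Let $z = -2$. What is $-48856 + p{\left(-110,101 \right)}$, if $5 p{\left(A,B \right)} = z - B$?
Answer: $- \frac{244383}{5} \approx -48877.0$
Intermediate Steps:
$p{\left(A,B \right)} = - \frac{2}{5} - \frac{B}{5}$ ($p{\left(A,B \right)} = \frac{-2 - B}{5} = - \frac{2}{5} - \frac{B}{5}$)
$-48856 + p{\left(-110,101 \right)} = -48856 - \frac{103}{5} = - \frac{244383}{5}$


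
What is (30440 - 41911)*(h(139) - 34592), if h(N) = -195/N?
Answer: 55158108493/139 ≈ 3.9682e+8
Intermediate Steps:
(30440 - 41911)*(h(139) - 34592) = (30440 - 41911)*(-195/139 - 34592) = -11471*(-195*1/139 - 34592) = -11471*(-195/139 - 34592) = -11471*(-4808483/139) = 55158108493/139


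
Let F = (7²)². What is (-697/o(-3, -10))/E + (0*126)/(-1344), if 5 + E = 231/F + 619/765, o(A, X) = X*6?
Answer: -12192621/4297652 ≈ -2.8370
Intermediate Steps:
o(A, X) = 6*X
F = 2401 (F = 49² = 2401)
E = -1074413/262395 (E = -5 + (231/2401 + 619/765) = -5 + (231*(1/2401) + 619*(1/765)) = -5 + (33/343 + 619/765) = -5 + 237562/262395 = -1074413/262395 ≈ -4.0946)
(-697/o(-3, -10))/E + (0*126)/(-1344) = (-697/(6*(-10)))/(-1074413/262395) + (0*126)/(-1344) = -697/(-60)*(-262395/1074413) + 0*(-1/1344) = -697*(-1/60)*(-262395/1074413) + 0 = (697/60)*(-262395/1074413) + 0 = -12192621/4297652 + 0 = -12192621/4297652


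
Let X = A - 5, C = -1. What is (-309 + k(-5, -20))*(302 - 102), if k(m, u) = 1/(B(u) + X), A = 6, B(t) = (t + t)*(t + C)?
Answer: -51973600/841 ≈ -61800.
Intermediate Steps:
B(t) = 2*t*(-1 + t) (B(t) = (t + t)*(t - 1) = (2*t)*(-1 + t) = 2*t*(-1 + t))
X = 1 (X = 6 - 5 = 1)
k(m, u) = 1/(1 + 2*u*(-1 + u)) (k(m, u) = 1/(2*u*(-1 + u) + 1) = 1/(1 + 2*u*(-1 + u)))
(-309 + k(-5, -20))*(302 - 102) = (-309 + 1/(1 + 2*(-20)*(-1 - 20)))*(302 - 102) = (-309 + 1/(1 + 2*(-20)*(-21)))*200 = (-309 + 1/(1 + 840))*200 = (-309 + 1/841)*200 = -259868/841*200 = -51973600/841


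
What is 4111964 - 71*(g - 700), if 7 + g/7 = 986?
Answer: 3675101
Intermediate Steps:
g = 6853 (g = -49 + 7*986 = -49 + 6902 = 6853)
4111964 - 71*(g - 700) = 4111964 - 71*(6853 - 700) = 4111964 - 71*6153 = 4111964 - 1*436863 = 4111964 - 436863 = 3675101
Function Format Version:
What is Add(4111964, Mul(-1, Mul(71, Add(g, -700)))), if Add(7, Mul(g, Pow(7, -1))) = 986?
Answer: 3675101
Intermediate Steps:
g = 6853 (g = Add(-49, Mul(7, 986)) = Add(-49, 6902) = 6853)
Add(4111964, Mul(-1, Mul(71, Add(g, -700)))) = Add(4111964, Mul(-1, Mul(71, Add(6853, -700)))) = Add(4111964, Mul(-1, Mul(71, 6153))) = Add(4111964, Mul(-1, 436863)) = Add(4111964, -436863) = 3675101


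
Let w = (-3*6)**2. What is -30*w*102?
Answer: -991440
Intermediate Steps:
w = 324 (w = (-18)**2 = 324)
-30*w*102 = -30*324*102 = -9720*102 = -991440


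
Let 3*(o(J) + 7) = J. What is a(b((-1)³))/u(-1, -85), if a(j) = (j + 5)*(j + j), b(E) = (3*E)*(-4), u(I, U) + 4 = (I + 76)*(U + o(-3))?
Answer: -408/6979 ≈ -0.058461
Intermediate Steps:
o(J) = -7 + J/3
u(I, U) = -4 + (-8 + U)*(76 + I) (u(I, U) = -4 + (I + 76)*(U + (-7 + (⅓)*(-3))) = -4 + (76 + I)*(U + (-7 - 1)) = -4 + (76 + I)*(U - 8) = -4 + (76 + I)*(-8 + U) = -4 + (-8 + U)*(76 + I))
b(E) = -12*E
a(j) = 2*j*(5 + j) (a(j) = (5 + j)*(2*j) = 2*j*(5 + j))
a(b((-1)³))/u(-1, -85) = (2*(-12*(-1)³)*(5 - 12*(-1)³))/(-612 - 8*(-1) + 76*(-85) - 1*(-85)) = (2*(-12*(-1))*(5 - 12*(-1)))/(-612 + 8 - 6460 + 85) = (2*12*(5 + 12))/(-6979) = (2*12*17)*(-1/6979) = 408*(-1/6979) = -408/6979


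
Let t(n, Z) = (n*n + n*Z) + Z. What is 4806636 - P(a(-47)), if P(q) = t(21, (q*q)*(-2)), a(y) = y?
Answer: 4903391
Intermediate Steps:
t(n, Z) = Z + n**2 + Z*n (t(n, Z) = (n**2 + Z*n) + Z = Z + n**2 + Z*n)
P(q) = 441 - 44*q**2 (P(q) = (q*q)*(-2) + 21**2 + ((q*q)*(-2))*21 = q**2*(-2) + 441 + (q**2*(-2))*21 = -2*q**2 + 441 - 2*q**2*21 = -2*q**2 + 441 - 42*q**2 = 441 - 44*q**2)
4806636 - P(a(-47)) = 4806636 - (441 - 44*(-47)**2) = 4806636 - (441 - 44*2209) = 4806636 - (441 - 97196) = 4806636 - 1*(-96755) = 4806636 + 96755 = 4903391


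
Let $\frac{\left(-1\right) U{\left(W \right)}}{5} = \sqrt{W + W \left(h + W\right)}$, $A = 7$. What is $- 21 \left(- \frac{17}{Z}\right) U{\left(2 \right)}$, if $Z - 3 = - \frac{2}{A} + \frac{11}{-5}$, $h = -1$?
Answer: $- \frac{20825}{3} \approx -6941.7$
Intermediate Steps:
$Z = \frac{18}{35}$ ($Z = 3 + \left(- \frac{2}{7} + \frac{11}{-5}\right) = 3 + \left(\left(-2\right) \frac{1}{7} + 11 \left(- \frac{1}{5}\right)\right) = 3 - \frac{87}{35} = \frac{18}{35} \approx 0.51429$)
$U{\left(W \right)} = - 5 \sqrt{W + W \left(-1 + W\right)}$
$- 21 \left(- \frac{17}{Z}\right) U{\left(2 \right)} = - 21 \left(- \frac{17}{\frac{18}{35}}\right) \left(- 5 \sqrt{2^{2}}\right) = - 21 \left(\left(-17\right) \frac{35}{18}\right) \left(- 5 \sqrt{4}\right) = \left(-21\right) \left(- \frac{595}{18}\right) \left(\left(-5\right) 2\right) = \frac{4165}{6} \left(-10\right) = - \frac{20825}{3}$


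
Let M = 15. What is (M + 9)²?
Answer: 576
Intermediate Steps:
(M + 9)² = (15 + 9)² = 24² = 576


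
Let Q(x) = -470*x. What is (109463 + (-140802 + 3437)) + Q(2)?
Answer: -28842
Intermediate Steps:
(109463 + (-140802 + 3437)) + Q(2) = (109463 + (-140802 + 3437)) - 470*2 = (109463 - 137365) - 940 = -27902 - 940 = -28842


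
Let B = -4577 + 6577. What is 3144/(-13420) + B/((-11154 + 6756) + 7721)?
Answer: 4098122/11148665 ≈ 0.36759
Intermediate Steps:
B = 2000
3144/(-13420) + B/((-11154 + 6756) + 7721) = 3144/(-13420) + 2000/((-11154 + 6756) + 7721) = 3144*(-1/13420) + 2000/(-4398 + 7721) = -786/3355 + 2000/3323 = 4098122/11148665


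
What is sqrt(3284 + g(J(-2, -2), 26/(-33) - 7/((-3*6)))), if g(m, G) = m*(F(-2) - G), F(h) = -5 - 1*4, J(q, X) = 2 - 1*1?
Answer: sqrt(14267638)/66 ≈ 57.231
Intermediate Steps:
J(q, X) = 1 (J(q, X) = 2 - 1 = 1)
F(h) = -9 (F(h) = -5 - 4 = -9)
g(m, G) = m*(-9 - G)
sqrt(3284 + g(J(-2, -2), 26/(-33) - 7/((-3*6)))) = sqrt(3284 - 1*1*(9 + (26/(-33) - 7/((-3*6))))) = sqrt(3284 - 1*1*(9 + (26*(-1/33) - 7/(-18)))) = sqrt(3284 - 1*1*(9 + (-26/33 - 7*(-1/18)))) = sqrt(3284 - 1*1*(9 + (-26/33 + 7/18))) = sqrt(3284 - 1*1*(9 - 79/198)) = sqrt(3284 - 1*1*1703/198) = sqrt(3284 - 1703/198) = sqrt(648529/198) = sqrt(14267638)/66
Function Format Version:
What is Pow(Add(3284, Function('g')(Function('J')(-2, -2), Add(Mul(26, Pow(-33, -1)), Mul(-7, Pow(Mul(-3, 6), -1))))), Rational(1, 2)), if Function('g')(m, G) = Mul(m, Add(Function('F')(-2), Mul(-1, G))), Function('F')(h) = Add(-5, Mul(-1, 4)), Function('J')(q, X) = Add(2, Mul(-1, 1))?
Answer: Mul(Rational(1, 66), Pow(14267638, Rational(1, 2))) ≈ 57.231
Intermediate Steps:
Function('J')(q, X) = 1 (Function('J')(q, X) = Add(2, -1) = 1)
Function('F')(h) = -9 (Function('F')(h) = Add(-5, -4) = -9)
Function('g')(m, G) = Mul(m, Add(-9, Mul(-1, G)))
Pow(Add(3284, Function('g')(Function('J')(-2, -2), Add(Mul(26, Pow(-33, -1)), Mul(-7, Pow(Mul(-3, 6), -1))))), Rational(1, 2)) = Pow(Add(3284, Mul(-1, 1, Add(9, Add(Mul(26, Pow(-33, -1)), Mul(-7, Pow(Mul(-3, 6), -1)))))), Rational(1, 2)) = Pow(Add(3284, Mul(-1, 1, Add(9, Add(Mul(26, Rational(-1, 33)), Mul(-7, Pow(-18, -1)))))), Rational(1, 2)) = Pow(Add(3284, Mul(-1, 1, Add(9, Add(Rational(-26, 33), Mul(-7, Rational(-1, 18)))))), Rational(1, 2)) = Pow(Add(3284, Mul(-1, 1, Add(9, Add(Rational(-26, 33), Rational(7, 18))))), Rational(1, 2)) = Pow(Add(3284, Mul(-1, 1, Add(9, Rational(-79, 198)))), Rational(1, 2)) = Pow(Add(3284, Mul(-1, 1, Rational(1703, 198))), Rational(1, 2)) = Pow(Add(3284, Rational(-1703, 198)), Rational(1, 2)) = Pow(Rational(648529, 198), Rational(1, 2)) = Mul(Rational(1, 66), Pow(14267638, Rational(1, 2)))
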